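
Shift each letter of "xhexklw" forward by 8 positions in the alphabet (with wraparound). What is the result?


Input: 'xhexklw', shift = 8
Operation: for each letter, (position + 8) mod 26
Mapping: 'x'(23+8=31, 31 mod 26=5)->'f', 'h'(7+8=15)->'p', 'e'(4+8=12)->'m', 'x'(23+8=31, 31 mod 26=5)->'f', 'k'(10+8=18)->'s', 'l'(11+8=19)->'t', 'w'(22+8=30, 30 mod 26=4)->'e'
Result: fpmfste


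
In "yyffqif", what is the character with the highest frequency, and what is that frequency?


Input: 'yyffqif'
Operation: tally each character
Counts: 'f':3, 'i':1, 'q':1, 'y':2
Maximum: 'f' appears 3 times


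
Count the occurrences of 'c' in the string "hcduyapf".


Input string: 'hcduyapf'
Target character: 'c'
Scan each position: s[1]='c'
Matches found at indices: 1
Total: 1


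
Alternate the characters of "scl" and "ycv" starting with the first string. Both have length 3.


String 1: 'scl'
String 2: 'ycv'
Operation: alternate characters
Pairs: 's'+'y', 'c'+'c', 'l'+'v'
Result: sycclv


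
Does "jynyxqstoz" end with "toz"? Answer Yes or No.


Input string: 'jynyxqstoz'
Suffix to check: 'toz'
Last 3 characters of input: 'toz'
Match: True
Result: Yes


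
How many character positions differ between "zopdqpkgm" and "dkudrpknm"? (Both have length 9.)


String 1: 'zopdqpkgm'
String 2: 'dkudrpknm'
Compare each position: pos 0: 'z'!='d', pos 1: 'o'!='k', pos 2: 'p'!='u', pos 3: 'd'=='d', pos 4: 'q'!='r', pos 5: 'p'=='p', pos 6: 'k'=='k', pos 7: 'g'!='n', pos 8: 'm'=='m'
Differing positions: 5
Hamming distance: 5


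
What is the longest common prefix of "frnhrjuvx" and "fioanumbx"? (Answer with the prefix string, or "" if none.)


String 1: 'frnhrjuvx'
String 2: 'fioanumbx'
Compare position by position:
pos 0: 'f' vs 'f' match
pos 1: 'r' vs 'i' differ -> stop
Longest common prefix: "f" (length 1)


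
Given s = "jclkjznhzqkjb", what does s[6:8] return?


Input string: 'jclkjznhzqkjb'
Operation: slice [6:8]
Extract characters: s[6]='n', s[7]='h'
Result: nh


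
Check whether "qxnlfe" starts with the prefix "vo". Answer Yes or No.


Input string: 'qxnlfe'
Prefix to check: 'vo'
First 2 characters of input: 'qx'
Match: False
Result: No


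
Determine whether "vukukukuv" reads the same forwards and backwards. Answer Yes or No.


Input string: 'vukukukuv'
Reversed: 'vukukukuv'
Compare pairs: s[0]='v' vs s[8]='v' (match), s[1]='u' vs s[7]='u' (match), s[2]='k' vs s[6]='k' (match), s[3]='u' vs s[5]='u' (match)
Palindrome: Yes


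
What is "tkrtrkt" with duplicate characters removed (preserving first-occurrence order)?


Input: 'tkrtrkt'
Operation: keep first occurrence of each character
Scan: s[0]='t' new -> keep; s[1]='k' new -> keep; s[2]='r' new -> keep; s[3]='t' seen -> skip; s[4]='r' seen -> skip; s[5]='k' seen -> skip; s[6]='t' seen -> skip
Result: tkr


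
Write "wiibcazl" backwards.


Input string: 'wiibcazl'
Operation: reverse character order
Original order: 'w' -> 'i' -> 'i' -> 'b' -> 'c' -> 'a' -> 'z' -> 'l'
Reversed order: 'l' -> 'z' -> 'a' -> 'c' -> 'b' -> 'i' -> 'i' -> 'w'
Result: lzacbiiw


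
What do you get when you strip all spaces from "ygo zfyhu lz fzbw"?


Input string: 'ygo zfyhu lz fzbw'
Operation: remove all spaces
Words: 'ygo', 'zfyhu', 'lz', 'fzbw'
Join without spaces: ygozfyhulzfzbw


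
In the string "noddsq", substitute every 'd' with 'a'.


Input string: 'noddsq'
Operation: replace 'd' with 'a'
Positions of 'd': 2, 3
After replacement: noaasq


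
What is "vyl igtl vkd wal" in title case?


Input string: 'vyl igtl vkd wal'
Operation: capitalize first letter of each word
Word transformations: 'vyl'->'Vyl', 'igtl'->'Igtl', 'vkd'->'Vkd', 'wal'->'Wal'
Result: Vyl Igtl Vkd Wal


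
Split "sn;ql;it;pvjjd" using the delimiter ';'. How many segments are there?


Input string: 'sn;ql;it;pvjjd'
Delimiter: ';'
Split result: 'sn', 'ql', 'it', 'pvjjd'
Number of parts: 4


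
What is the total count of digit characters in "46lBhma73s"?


Input string: '46lBhma73s'
Operation: count digit characters (0-9)
Scan: '4'(digit), '6'(digit), 'l', 'B', 'h', 'm', 'a', '7'(digit), '3'(digit), 's'
Digits found: 4
Result: 4


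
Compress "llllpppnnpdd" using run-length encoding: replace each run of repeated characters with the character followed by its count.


Input: 'llllpppnnpdd'
Operation: identify consecutive runs
Runs: 'llll' -> l4, 'ppp' -> p3, 'nn' -> n2, 'p' -> p1, 'dd' -> d2
Encoded: l4p3n2p1d2


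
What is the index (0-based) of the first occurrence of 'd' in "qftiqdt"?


Input string: 'qftiqdt'
Target: 'd'
Scanning left to right: s[0]='q', s[1]='f', s[2]='t', s[3]='i', s[4]='q', s[5]='d'
First match at index: 5


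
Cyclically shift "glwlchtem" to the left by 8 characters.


Input: 'glwlchtem', shift = 8
Operation: split at index 8 and swap parts
Front part s[0:8] = 'glwlchte'
Back part s[8:] = 'm'
Rotated = back + front = 'm' + 'glwlchte'
Result: mglwlchte


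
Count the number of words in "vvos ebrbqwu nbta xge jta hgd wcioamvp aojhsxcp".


Input string: 'vvos ebrbqwu nbta xge jta hgd wcioamvp aojhsxcp'
Operation: split by spaces
Words found: 'vvos', 'ebrbqwu', 'nbta', 'xge', 'jta', 'hgd', 'wcioamvp', 'aojhsxcp'
Word count: 8


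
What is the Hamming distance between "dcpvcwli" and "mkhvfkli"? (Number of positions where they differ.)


String 1: 'dcpvcwli'
String 2: 'mkhvfkli'
Compare each position: pos 0: 'd'!='m', pos 1: 'c'!='k', pos 2: 'p'!='h', pos 3: 'v'=='v', pos 4: 'c'!='f', pos 5: 'w'!='k', pos 6: 'l'=='l', pos 7: 'i'=='i'
Differing positions: 5
Hamming distance: 5


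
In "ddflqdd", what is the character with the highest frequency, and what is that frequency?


Input: 'ddflqdd'
Operation: tally each character
Counts: 'd':4, 'f':1, 'l':1, 'q':1
Maximum: 'd' appears 4 times


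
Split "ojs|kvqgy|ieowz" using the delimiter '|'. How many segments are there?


Input string: 'ojs|kvqgy|ieowz'
Delimiter: '|'
Split result: 'ojs', 'kvqgy', 'ieowz'
Number of parts: 3


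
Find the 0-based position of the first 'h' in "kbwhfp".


Input string: 'kbwhfp'
Target: 'h'
Scanning left to right: s[0]='k', s[1]='b', s[2]='w', s[3]='h'
First match at index: 3


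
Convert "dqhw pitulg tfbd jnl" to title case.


Input string: 'dqhw pitulg tfbd jnl'
Operation: capitalize first letter of each word
Word transformations: 'dqhw'->'Dqhw', 'pitulg'->'Pitulg', 'tfbd'->'Tfbd', 'jnl'->'Jnl'
Result: Dqhw Pitulg Tfbd Jnl


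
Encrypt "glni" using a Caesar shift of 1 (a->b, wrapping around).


Input: 'glni', shift = 1
Operation: for each letter, (position + 1) mod 26
Mapping: 'g'(6+1=7)->'h', 'l'(11+1=12)->'m', 'n'(13+1=14)->'o', 'i'(8+1=9)->'j'
Result: hmoj


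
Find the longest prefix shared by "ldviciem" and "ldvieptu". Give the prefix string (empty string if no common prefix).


String 1: 'ldviciem'
String 2: 'ldvieptu'
Compare position by position:
pos 0: 'l' vs 'l' match
pos 1: 'd' vs 'd' match
pos 2: 'v' vs 'v' match
pos 3: 'i' vs 'i' match
pos 4: 'c' vs 'e' differ -> stop
Longest common prefix: "ldvi" (length 4)


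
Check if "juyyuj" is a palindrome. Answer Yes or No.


Input string: 'juyyuj'
Reversed: 'juyyuj'
Compare pairs: s[0]='j' vs s[5]='j' (match), s[1]='u' vs s[4]='u' (match), s[2]='y' vs s[3]='y' (match)
Palindrome: Yes


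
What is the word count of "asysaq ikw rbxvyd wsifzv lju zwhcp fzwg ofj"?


Input string: 'asysaq ikw rbxvyd wsifzv lju zwhcp fzwg ofj'
Operation: split by spaces
Words found: 'asysaq', 'ikw', 'rbxvyd', 'wsifzv', 'lju', 'zwhcp', 'fzwg', 'ofj'
Word count: 8


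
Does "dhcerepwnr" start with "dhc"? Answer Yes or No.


Input string: 'dhcerepwnr'
Prefix to check: 'dhc'
First 3 characters of input: 'dhc'
Match: True
Result: Yes


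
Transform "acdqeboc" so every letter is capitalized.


Input string: 'acdqeboc'
Operation: convert each letter to uppercase
Mapping: 'a'->'A', 'c'->'C', 'd'->'D', 'q'->'Q', 'e'->'E', 'b'->'B', 'o'->'O', 'c'->'C'
Result: ACDQEBOC


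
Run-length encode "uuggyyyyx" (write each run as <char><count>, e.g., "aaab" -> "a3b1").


Input: 'uuggyyyyx'
Operation: identify consecutive runs
Runs: 'uu' -> u2, 'gg' -> g2, 'yyyy' -> y4, 'x' -> x1
Encoded: u2g2y4x1


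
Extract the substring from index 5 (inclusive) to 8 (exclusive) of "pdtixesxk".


Input string: 'pdtixesxk'
Operation: slice [5:8]
Extract characters: s[5]='e', s[6]='s', s[7]='x'
Result: esx


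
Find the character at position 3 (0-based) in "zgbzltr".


Input string: 'zgbzltr'
Operation: get character at index 3
Index mapping: s[0]='z', s[1]='g', s[2]='b', s[3]='z'
Result: 'z'


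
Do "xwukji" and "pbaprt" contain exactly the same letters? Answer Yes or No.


String 1: 'xwukji' -> sorted: 'ijkuwx'
String 2: 'pbaprt' -> sorted: 'abpprt'
Compare sorted forms: 'ijkuwx' != 'abpprt'
Anagram: No


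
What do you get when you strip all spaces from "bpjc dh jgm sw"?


Input string: 'bpjc dh jgm sw'
Operation: remove all spaces
Words: 'bpjc', 'dh', 'jgm', 'sw'
Join without spaces: bpjcdhjgmsw


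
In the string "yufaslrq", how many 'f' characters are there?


Input string: 'yufaslrq'
Target character: 'f'
Scan each position: s[2]='f'
Matches found at indices: 2
Total: 1


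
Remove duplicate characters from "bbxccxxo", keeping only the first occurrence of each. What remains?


Input: 'bbxccxxo'
Operation: keep first occurrence of each character
Scan: s[0]='b' new -> keep; s[1]='b' seen -> skip; s[2]='x' new -> keep; s[3]='c' new -> keep; s[4]='c' seen -> skip; s[5]='x' seen -> skip; s[6]='x' seen -> skip; s[7]='o' new -> keep
Result: bxco


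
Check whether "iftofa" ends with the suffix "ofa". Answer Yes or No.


Input string: 'iftofa'
Suffix to check: 'ofa'
Last 3 characters of input: 'ofa'
Match: True
Result: Yes


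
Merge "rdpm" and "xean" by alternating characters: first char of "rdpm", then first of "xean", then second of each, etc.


String 1: 'rdpm'
String 2: 'xean'
Operation: alternate characters
Pairs: 'r'+'x', 'd'+'e', 'p'+'a', 'm'+'n'
Result: rxdepamn


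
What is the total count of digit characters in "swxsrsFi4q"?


Input string: 'swxsrsFi4q'
Operation: count digit characters (0-9)
Scan: 's', 'w', 'x', 's', 'r', 's', 'F', 'i', '4'(digit), 'q'
Digits found: 1
Result: 1


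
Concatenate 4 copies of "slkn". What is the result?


Input string: 'slkn'
Operation: repeat 4 times
Concatenation: 'slkn' + 'slkn' + 'slkn' + 'slkn'
Result: slknslknslknslkn


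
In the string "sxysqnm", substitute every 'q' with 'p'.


Input string: 'sxysqnm'
Operation: replace 'q' with 'p'
Positions of 'q': 4
After replacement: sxyspnm


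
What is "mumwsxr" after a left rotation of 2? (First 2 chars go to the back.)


Input: 'mumwsxr', shift = 2
Operation: split at index 2 and swap parts
Front part s[0:2] = 'mu'
Back part s[2:] = 'mwsxr'
Rotated = back + front = 'mwsxr' + 'mu'
Result: mwsxrmu


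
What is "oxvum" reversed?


Input string: 'oxvum'
Operation: reverse character order
Original order: 'o' -> 'x' -> 'v' -> 'u' -> 'm'
Reversed order: 'm' -> 'u' -> 'v' -> 'x' -> 'o'
Result: muvxo


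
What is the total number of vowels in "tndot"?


Input string: 'tndot'
Operation: count vowels (a, e, i, o, u)
Scan: s[0]='t', s[1]='n', s[2]='d', s[3]='o' (vowel), s[4]='t'
Vowels found: 1
Result: 1


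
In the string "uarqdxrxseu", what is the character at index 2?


Input string: 'uarqdxrxseu'
Operation: get character at index 2
Index mapping: s[0]='u', s[1]='a', s[2]='r'
Result: 'r'


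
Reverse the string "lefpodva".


Input string: 'lefpodva'
Operation: reverse character order
Original order: 'l' -> 'e' -> 'f' -> 'p' -> 'o' -> 'd' -> 'v' -> 'a'
Reversed order: 'a' -> 'v' -> 'd' -> 'o' -> 'p' -> 'f' -> 'e' -> 'l'
Result: avdopfel


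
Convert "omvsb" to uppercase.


Input string: 'omvsb'
Operation: convert each letter to uppercase
Mapping: 'o'->'O', 'm'->'M', 'v'->'V', 's'->'S', 'b'->'B'
Result: OMVSB


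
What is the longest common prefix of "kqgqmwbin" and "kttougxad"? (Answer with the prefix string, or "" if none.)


String 1: 'kqgqmwbin'
String 2: 'kttougxad'
Compare position by position:
pos 0: 'k' vs 'k' match
pos 1: 'q' vs 't' differ -> stop
Longest common prefix: "k" (length 1)


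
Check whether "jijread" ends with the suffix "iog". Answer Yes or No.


Input string: 'jijread'
Suffix to check: 'iog'
Last 3 characters of input: 'ead'
Match: False
Result: No


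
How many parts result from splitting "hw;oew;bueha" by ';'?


Input string: 'hw;oew;bueha'
Delimiter: ';'
Split result: 'hw', 'oew', 'bueha'
Number of parts: 3


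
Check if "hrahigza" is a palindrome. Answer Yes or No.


Input string: 'hrahigza'
Reversed: 'azgiharh'
Compare pairs: s[0]='h' vs s[7]='a' (mismatch), s[1]='r' vs s[6]='z' (mismatch), s[2]='a' vs s[5]='g' (mismatch), s[3]='h' vs s[4]='i' (mismatch)
Palindrome: No


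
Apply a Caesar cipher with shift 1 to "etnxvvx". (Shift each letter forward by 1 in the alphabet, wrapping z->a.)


Input: 'etnxvvx', shift = 1
Operation: for each letter, (position + 1) mod 26
Mapping: 'e'(4+1=5)->'f', 't'(19+1=20)->'u', 'n'(13+1=14)->'o', 'x'(23+1=24)->'y', 'v'(21+1=22)->'w', 'v'(21+1=22)->'w', 'x'(23+1=24)->'y'
Result: fuoywwy


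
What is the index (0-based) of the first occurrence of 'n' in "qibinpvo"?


Input string: 'qibinpvo'
Target: 'n'
Scanning left to right: s[0]='q', s[1]='i', s[2]='b', s[3]='i', s[4]='n'
First match at index: 4


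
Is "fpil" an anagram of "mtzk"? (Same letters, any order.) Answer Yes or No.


String 1: 'mtzk' -> sorted: 'kmtz'
String 2: 'fpil' -> sorted: 'filp'
Compare sorted forms: 'kmtz' != 'filp'
Anagram: No


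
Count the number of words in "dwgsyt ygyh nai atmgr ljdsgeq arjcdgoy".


Input string: 'dwgsyt ygyh nai atmgr ljdsgeq arjcdgoy'
Operation: split by spaces
Words found: 'dwgsyt', 'ygyh', 'nai', 'atmgr', 'ljdsgeq', 'arjcdgoy'
Word count: 6


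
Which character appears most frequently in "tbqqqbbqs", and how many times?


Input: 'tbqqqbbqs'
Operation: tally each character
Counts: 'b':3, 'q':4, 's':1, 't':1
Maximum: 'q' appears 4 times


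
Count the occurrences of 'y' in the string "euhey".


Input string: 'euhey'
Target character: 'y'
Scan each position: s[4]='y'
Matches found at indices: 4
Total: 1


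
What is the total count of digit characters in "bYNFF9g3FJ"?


Input string: 'bYNFF9g3FJ'
Operation: count digit characters (0-9)
Scan: 'b', 'Y', 'N', 'F', 'F', '9'(digit), 'g', '3'(digit), 'F', 'J'
Digits found: 2
Result: 2


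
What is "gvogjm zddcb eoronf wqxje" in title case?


Input string: 'gvogjm zddcb eoronf wqxje'
Operation: capitalize first letter of each word
Word transformations: 'gvogjm'->'Gvogjm', 'zddcb'->'Zddcb', 'eoronf'->'Eoronf', 'wqxje'->'Wqxje'
Result: Gvogjm Zddcb Eoronf Wqxje


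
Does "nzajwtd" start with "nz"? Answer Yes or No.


Input string: 'nzajwtd'
Prefix to check: 'nz'
First 2 characters of input: 'nz'
Match: True
Result: Yes


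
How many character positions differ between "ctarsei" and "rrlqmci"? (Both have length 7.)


String 1: 'ctarsei'
String 2: 'rrlqmci'
Compare each position: pos 0: 'c'!='r', pos 1: 't'!='r', pos 2: 'a'!='l', pos 3: 'r'!='q', pos 4: 's'!='m', pos 5: 'e'!='c', pos 6: 'i'=='i'
Differing positions: 6
Hamming distance: 6


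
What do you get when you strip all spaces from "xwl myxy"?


Input string: 'xwl myxy'
Operation: remove all spaces
Words: 'xwl', 'myxy'
Join without spaces: xwlmyxy


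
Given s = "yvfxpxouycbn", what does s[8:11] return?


Input string: 'yvfxpxouycbn'
Operation: slice [8:11]
Extract characters: s[8]='y', s[9]='c', s[10]='b'
Result: ycb


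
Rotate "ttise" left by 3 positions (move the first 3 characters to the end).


Input: 'ttise', shift = 3
Operation: split at index 3 and swap parts
Front part s[0:3] = 'tti'
Back part s[3:] = 'se'
Rotated = back + front = 'se' + 'tti'
Result: setti


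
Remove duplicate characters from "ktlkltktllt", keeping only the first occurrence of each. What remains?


Input: 'ktlkltktllt'
Operation: keep first occurrence of each character
Scan: s[0]='k' new -> keep; s[1]='t' new -> keep; s[2]='l' new -> keep; s[3]='k' seen -> skip; s[4]='l' seen -> skip; s[5]='t' seen -> skip; s[6]='k' seen -> skip; s[7]='t' seen -> skip; s[8]='l' seen -> skip; s[9]='l' seen -> skip; s[10]='t' seen -> skip
Result: ktl


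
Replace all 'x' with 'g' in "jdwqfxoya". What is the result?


Input string: 'jdwqfxoya'
Operation: replace 'x' with 'g'
Positions of 'x': 5
After replacement: jdwqfgoya


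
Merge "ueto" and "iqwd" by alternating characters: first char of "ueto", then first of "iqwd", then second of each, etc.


String 1: 'ueto'
String 2: 'iqwd'
Operation: alternate characters
Pairs: 'u'+'i', 'e'+'q', 't'+'w', 'o'+'d'
Result: uieqtwod


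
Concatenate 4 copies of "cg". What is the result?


Input string: 'cg'
Operation: repeat 4 times
Concatenation: 'cg' + 'cg' + 'cg' + 'cg'
Result: cgcgcgcg


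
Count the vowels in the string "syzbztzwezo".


Input string: 'syzbztzwezo'
Operation: count vowels (a, e, i, o, u)
Scan: s[0]='s', s[1]='y', s[2]='z', s[3]='b', s[4]='z', s[5]='t', s[6]='z', s[7]='w', s[8]='e' (vowel), s[9]='z', s[10]='o' (vowel)
Vowels found: 2
Result: 2


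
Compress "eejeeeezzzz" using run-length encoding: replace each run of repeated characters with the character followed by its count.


Input: 'eejeeeezzzz'
Operation: identify consecutive runs
Runs: 'ee' -> e2, 'j' -> j1, 'eeee' -> e4, 'zzzz' -> z4
Encoded: e2j1e4z4


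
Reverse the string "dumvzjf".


Input string: 'dumvzjf'
Operation: reverse character order
Original order: 'd' -> 'u' -> 'm' -> 'v' -> 'z' -> 'j' -> 'f'
Reversed order: 'f' -> 'j' -> 'z' -> 'v' -> 'm' -> 'u' -> 'd'
Result: fjzvmud


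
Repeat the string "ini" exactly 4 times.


Input string: 'ini'
Operation: repeat 4 times
Concatenation: 'ini' + 'ini' + 'ini' + 'ini'
Result: iniiniiniini


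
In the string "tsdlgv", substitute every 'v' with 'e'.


Input string: 'tsdlgv'
Operation: replace 'v' with 'e'
Positions of 'v': 5
After replacement: tsdlge


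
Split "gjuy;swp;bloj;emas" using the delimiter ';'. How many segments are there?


Input string: 'gjuy;swp;bloj;emas'
Delimiter: ';'
Split result: 'gjuy', 'swp', 'bloj', 'emas'
Number of parts: 4


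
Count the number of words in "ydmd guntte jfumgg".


Input string: 'ydmd guntte jfumgg'
Operation: split by spaces
Words found: 'ydmd', 'guntte', 'jfumgg'
Word count: 3


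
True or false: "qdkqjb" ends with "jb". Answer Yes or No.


Input string: 'qdkqjb'
Suffix to check: 'jb'
Last 2 characters of input: 'jb'
Match: True
Result: Yes


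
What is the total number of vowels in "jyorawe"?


Input string: 'jyorawe'
Operation: count vowels (a, e, i, o, u)
Scan: s[0]='j', s[1]='y', s[2]='o' (vowel), s[3]='r', s[4]='a' (vowel), s[5]='w', s[6]='e' (vowel)
Vowels found: 3
Result: 3


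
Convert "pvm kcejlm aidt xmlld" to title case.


Input string: 'pvm kcejlm aidt xmlld'
Operation: capitalize first letter of each word
Word transformations: 'pvm'->'Pvm', 'kcejlm'->'Kcejlm', 'aidt'->'Aidt', 'xmlld'->'Xmlld'
Result: Pvm Kcejlm Aidt Xmlld


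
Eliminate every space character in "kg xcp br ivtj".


Input string: 'kg xcp br ivtj'
Operation: remove all spaces
Words: 'kg', 'xcp', 'br', 'ivtj'
Join without spaces: kgxcpbrivtj


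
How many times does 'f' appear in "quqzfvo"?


Input string: 'quqzfvo'
Target character: 'f'
Scan each position: s[4]='f'
Matches found at indices: 4
Total: 1


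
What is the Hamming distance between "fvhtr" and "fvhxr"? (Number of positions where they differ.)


String 1: 'fvhtr'
String 2: 'fvhxr'
Compare each position: pos 0: 'f'=='f', pos 1: 'v'=='v', pos 2: 'h'=='h', pos 3: 't'!='x', pos 4: 'r'=='r'
Differing positions: 1
Hamming distance: 1


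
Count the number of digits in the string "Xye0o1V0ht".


Input string: 'Xye0o1V0ht'
Operation: count digit characters (0-9)
Scan: 'X', 'y', 'e', '0'(digit), 'o', '1'(digit), 'V', '0'(digit), 'h', 't'
Digits found: 3
Result: 3


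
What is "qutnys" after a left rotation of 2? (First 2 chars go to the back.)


Input: 'qutnys', shift = 2
Operation: split at index 2 and swap parts
Front part s[0:2] = 'qu'
Back part s[2:] = 'tnys'
Rotated = back + front = 'tnys' + 'qu'
Result: tnysqu


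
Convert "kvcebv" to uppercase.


Input string: 'kvcebv'
Operation: convert each letter to uppercase
Mapping: 'k'->'K', 'v'->'V', 'c'->'C', 'e'->'E', 'b'->'B', 'v'->'V'
Result: KVCEBV


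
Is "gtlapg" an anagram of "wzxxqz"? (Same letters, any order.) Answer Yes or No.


String 1: 'wzxxqz' -> sorted: 'qwxxzz'
String 2: 'gtlapg' -> sorted: 'agglpt'
Compare sorted forms: 'qwxxzz' != 'agglpt'
Anagram: No


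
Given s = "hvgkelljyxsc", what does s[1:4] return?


Input string: 'hvgkelljyxsc'
Operation: slice [1:4]
Extract characters: s[1]='v', s[2]='g', s[3]='k'
Result: vgk


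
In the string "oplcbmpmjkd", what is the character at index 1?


Input string: 'oplcbmpmjkd'
Operation: get character at index 1
Index mapping: s[0]='o', s[1]='p'
Result: 'p'


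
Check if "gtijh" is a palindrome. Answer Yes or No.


Input string: 'gtijh'
Reversed: 'hjitg'
Compare pairs: s[0]='g' vs s[4]='h' (mismatch), s[1]='t' vs s[3]='j' (mismatch)
Palindrome: No


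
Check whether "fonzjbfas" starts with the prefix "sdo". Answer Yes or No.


Input string: 'fonzjbfas'
Prefix to check: 'sdo'
First 3 characters of input: 'fon'
Match: False
Result: No


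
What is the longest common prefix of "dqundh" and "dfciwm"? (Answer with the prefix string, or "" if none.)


String 1: 'dqundh'
String 2: 'dfciwm'
Compare position by position:
pos 0: 'd' vs 'd' match
pos 1: 'q' vs 'f' differ -> stop
Longest common prefix: "d" (length 1)


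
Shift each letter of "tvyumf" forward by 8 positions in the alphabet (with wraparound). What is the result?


Input: 'tvyumf', shift = 8
Operation: for each letter, (position + 8) mod 26
Mapping: 't'(19+8=27, 27 mod 26=1)->'b', 'v'(21+8=29, 29 mod 26=3)->'d', 'y'(24+8=32, 32 mod 26=6)->'g', 'u'(20+8=28, 28 mod 26=2)->'c', 'm'(12+8=20)->'u', 'f'(5+8=13)->'n'
Result: bdgcun


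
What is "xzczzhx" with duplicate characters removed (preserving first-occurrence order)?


Input: 'xzczzhx'
Operation: keep first occurrence of each character
Scan: s[0]='x' new -> keep; s[1]='z' new -> keep; s[2]='c' new -> keep; s[3]='z' seen -> skip; s[4]='z' seen -> skip; s[5]='h' new -> keep; s[6]='x' seen -> skip
Result: xzch


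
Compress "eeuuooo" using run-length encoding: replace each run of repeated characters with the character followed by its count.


Input: 'eeuuooo'
Operation: identify consecutive runs
Runs: 'ee' -> e2, 'uu' -> u2, 'ooo' -> o3
Encoded: e2u2o3


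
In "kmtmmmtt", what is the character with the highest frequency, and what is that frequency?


Input: 'kmtmmmtt'
Operation: tally each character
Counts: 'k':1, 'm':4, 't':3
Maximum: 'm' appears 4 times


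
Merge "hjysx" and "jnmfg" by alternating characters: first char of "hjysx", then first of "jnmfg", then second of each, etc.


String 1: 'hjysx'
String 2: 'jnmfg'
Operation: alternate characters
Pairs: 'h'+'j', 'j'+'n', 'y'+'m', 's'+'f', 'x'+'g'
Result: hjjnymsfxg


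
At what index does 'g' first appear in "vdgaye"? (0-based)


Input string: 'vdgaye'
Target: 'g'
Scanning left to right: s[0]='v', s[1]='d', s[2]='g'
First match at index: 2


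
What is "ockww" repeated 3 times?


Input string: 'ockww'
Operation: repeat 3 times
Concatenation: 'ockww' + 'ockww' + 'ockww'
Result: ockwwockwwockww


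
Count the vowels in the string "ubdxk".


Input string: 'ubdxk'
Operation: count vowels (a, e, i, o, u)
Scan: s[0]='u' (vowel), s[1]='b', s[2]='d', s[3]='x', s[4]='k'
Vowels found: 1
Result: 1


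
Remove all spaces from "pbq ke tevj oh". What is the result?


Input string: 'pbq ke tevj oh'
Operation: remove all spaces
Words: 'pbq', 'ke', 'tevj', 'oh'
Join without spaces: pbqketevjoh


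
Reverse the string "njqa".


Input string: 'njqa'
Operation: reverse character order
Original order: 'n' -> 'j' -> 'q' -> 'a'
Reversed order: 'a' -> 'q' -> 'j' -> 'n'
Result: aqjn


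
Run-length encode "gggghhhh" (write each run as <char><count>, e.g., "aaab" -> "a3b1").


Input: 'gggghhhh'
Operation: identify consecutive runs
Runs: 'gggg' -> g4, 'hhhh' -> h4
Encoded: g4h4


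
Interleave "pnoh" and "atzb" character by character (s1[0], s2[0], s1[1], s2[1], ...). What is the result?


String 1: 'pnoh'
String 2: 'atzb'
Operation: alternate characters
Pairs: 'p'+'a', 'n'+'t', 'o'+'z', 'h'+'b'
Result: pantozhb


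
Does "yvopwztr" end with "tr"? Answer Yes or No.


Input string: 'yvopwztr'
Suffix to check: 'tr'
Last 2 characters of input: 'tr'
Match: True
Result: Yes


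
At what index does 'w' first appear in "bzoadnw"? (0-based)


Input string: 'bzoadnw'
Target: 'w'
Scanning left to right: s[0]='b', s[1]='z', s[2]='o', s[3]='a', s[4]='d', s[5]='n', s[6]='w'
First match at index: 6


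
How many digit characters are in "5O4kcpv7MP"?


Input string: '5O4kcpv7MP'
Operation: count digit characters (0-9)
Scan: '5'(digit), 'O', '4'(digit), 'k', 'c', 'p', 'v', '7'(digit), 'M', 'P'
Digits found: 3
Result: 3


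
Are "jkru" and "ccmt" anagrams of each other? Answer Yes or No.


String 1: 'jkru' -> sorted: 'jkru'
String 2: 'ccmt' -> sorted: 'ccmt'
Compare sorted forms: 'jkru' != 'ccmt'
Anagram: No


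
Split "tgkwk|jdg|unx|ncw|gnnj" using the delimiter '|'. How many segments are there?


Input string: 'tgkwk|jdg|unx|ncw|gnnj'
Delimiter: '|'
Split result: 'tgkwk', 'jdg', 'unx', 'ncw', 'gnnj'
Number of parts: 5


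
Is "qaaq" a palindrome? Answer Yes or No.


Input string: 'qaaq'
Reversed: 'qaaq'
Compare pairs: s[0]='q' vs s[3]='q' (match), s[1]='a' vs s[2]='a' (match)
Palindrome: Yes


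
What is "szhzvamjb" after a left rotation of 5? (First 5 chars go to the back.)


Input: 'szhzvamjb', shift = 5
Operation: split at index 5 and swap parts
Front part s[0:5] = 'szhzv'
Back part s[5:] = 'amjb'
Rotated = back + front = 'amjb' + 'szhzv'
Result: amjbszhzv


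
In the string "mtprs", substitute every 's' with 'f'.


Input string: 'mtprs'
Operation: replace 's' with 'f'
Positions of 's': 4
After replacement: mtprf


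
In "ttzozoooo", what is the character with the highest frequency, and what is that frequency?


Input: 'ttzozoooo'
Operation: tally each character
Counts: 'o':5, 't':2, 'z':2
Maximum: 'o' appears 5 times


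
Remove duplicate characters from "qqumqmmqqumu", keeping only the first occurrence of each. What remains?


Input: 'qqumqmmqqumu'
Operation: keep first occurrence of each character
Scan: s[0]='q' new -> keep; s[1]='q' seen -> skip; s[2]='u' new -> keep; s[3]='m' new -> keep; s[4]='q' seen -> skip; s[5]='m' seen -> skip; s[6]='m' seen -> skip; s[7]='q' seen -> skip; s[8]='q' seen -> skip; s[9]='u' seen -> skip; s[10]='m' seen -> skip; s[11]='u' seen -> skip
Result: qum


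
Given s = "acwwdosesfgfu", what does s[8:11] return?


Input string: 'acwwdosesfgfu'
Operation: slice [8:11]
Extract characters: s[8]='s', s[9]='f', s[10]='g'
Result: sfg


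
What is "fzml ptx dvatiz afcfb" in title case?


Input string: 'fzml ptx dvatiz afcfb'
Operation: capitalize first letter of each word
Word transformations: 'fzml'->'Fzml', 'ptx'->'Ptx', 'dvatiz'->'Dvatiz', 'afcfb'->'Afcfb'
Result: Fzml Ptx Dvatiz Afcfb


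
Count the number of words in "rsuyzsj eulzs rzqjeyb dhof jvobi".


Input string: 'rsuyzsj eulzs rzqjeyb dhof jvobi'
Operation: split by spaces
Words found: 'rsuyzsj', 'eulzs', 'rzqjeyb', 'dhof', 'jvobi'
Word count: 5


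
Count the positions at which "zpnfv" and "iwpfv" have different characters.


String 1: 'zpnfv'
String 2: 'iwpfv'
Compare each position: pos 0: 'z'!='i', pos 1: 'p'!='w', pos 2: 'n'!='p', pos 3: 'f'=='f', pos 4: 'v'=='v'
Differing positions: 3
Hamming distance: 3


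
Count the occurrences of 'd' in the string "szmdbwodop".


Input string: 'szmdbwodop'
Target character: 'd'
Scan each position: s[3]='d', s[7]='d'
Matches found at indices: 3, 7
Total: 2


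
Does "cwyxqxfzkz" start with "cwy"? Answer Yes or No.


Input string: 'cwyxqxfzkz'
Prefix to check: 'cwy'
First 3 characters of input: 'cwy'
Match: True
Result: Yes


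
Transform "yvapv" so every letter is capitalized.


Input string: 'yvapv'
Operation: convert each letter to uppercase
Mapping: 'y'->'Y', 'v'->'V', 'a'->'A', 'p'->'P', 'v'->'V'
Result: YVAPV


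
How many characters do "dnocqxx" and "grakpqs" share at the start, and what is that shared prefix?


String 1: 'dnocqxx'
String 2: 'grakpqs'
Compare position by position:
pos 0: 'd' vs 'g' differ -> stop
Longest common prefix: "" (length 0)


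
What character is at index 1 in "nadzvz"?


Input string: 'nadzvz'
Operation: get character at index 1
Index mapping: s[0]='n', s[1]='a'
Result: 'a'


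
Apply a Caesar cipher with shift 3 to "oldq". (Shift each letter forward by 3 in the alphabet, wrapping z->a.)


Input: 'oldq', shift = 3
Operation: for each letter, (position + 3) mod 26
Mapping: 'o'(14+3=17)->'r', 'l'(11+3=14)->'o', 'd'(3+3=6)->'g', 'q'(16+3=19)->'t'
Result: rogt


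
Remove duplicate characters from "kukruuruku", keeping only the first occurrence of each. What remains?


Input: 'kukruuruku'
Operation: keep first occurrence of each character
Scan: s[0]='k' new -> keep; s[1]='u' new -> keep; s[2]='k' seen -> skip; s[3]='r' new -> keep; s[4]='u' seen -> skip; s[5]='u' seen -> skip; s[6]='r' seen -> skip; s[7]='u' seen -> skip; s[8]='k' seen -> skip; s[9]='u' seen -> skip
Result: kur


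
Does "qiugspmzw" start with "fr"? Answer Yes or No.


Input string: 'qiugspmzw'
Prefix to check: 'fr'
First 2 characters of input: 'qi'
Match: False
Result: No


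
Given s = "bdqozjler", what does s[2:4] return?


Input string: 'bdqozjler'
Operation: slice [2:4]
Extract characters: s[2]='q', s[3]='o'
Result: qo


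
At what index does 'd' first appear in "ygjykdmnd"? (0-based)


Input string: 'ygjykdmnd'
Target: 'd'
Scanning left to right: s[0]='y', s[1]='g', s[2]='j', s[3]='y', s[4]='k', s[5]='d'
First match at index: 5


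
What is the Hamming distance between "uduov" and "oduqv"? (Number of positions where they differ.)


String 1: 'uduov'
String 2: 'oduqv'
Compare each position: pos 0: 'u'!='o', pos 1: 'd'=='d', pos 2: 'u'=='u', pos 3: 'o'!='q', pos 4: 'v'=='v'
Differing positions: 2
Hamming distance: 2


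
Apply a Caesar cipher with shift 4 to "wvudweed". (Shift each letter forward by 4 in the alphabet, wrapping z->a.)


Input: 'wvudweed', shift = 4
Operation: for each letter, (position + 4) mod 26
Mapping: 'w'(22+4=26, 26 mod 26=0)->'a', 'v'(21+4=25)->'z', 'u'(20+4=24)->'y', 'd'(3+4=7)->'h', 'w'(22+4=26, 26 mod 26=0)->'a', 'e'(4+4=8)->'i', 'e'(4+4=8)->'i', 'd'(3+4=7)->'h'
Result: azyhaiih


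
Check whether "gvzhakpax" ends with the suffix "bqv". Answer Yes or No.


Input string: 'gvzhakpax'
Suffix to check: 'bqv'
Last 3 characters of input: 'pax'
Match: False
Result: No


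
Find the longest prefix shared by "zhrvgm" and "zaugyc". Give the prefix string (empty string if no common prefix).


String 1: 'zhrvgm'
String 2: 'zaugyc'
Compare position by position:
pos 0: 'z' vs 'z' match
pos 1: 'h' vs 'a' differ -> stop
Longest common prefix: "z" (length 1)


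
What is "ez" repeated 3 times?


Input string: 'ez'
Operation: repeat 3 times
Concatenation: 'ez' + 'ez' + 'ez'
Result: ezezez


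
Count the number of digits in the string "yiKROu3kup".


Input string: 'yiKROu3kup'
Operation: count digit characters (0-9)
Scan: 'y', 'i', 'K', 'R', 'O', 'u', '3'(digit), 'k', 'u', 'p'
Digits found: 1
Result: 1


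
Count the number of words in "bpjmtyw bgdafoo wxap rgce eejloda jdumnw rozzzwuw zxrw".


Input string: 'bpjmtyw bgdafoo wxap rgce eejloda jdumnw rozzzwuw zxrw'
Operation: split by spaces
Words found: 'bpjmtyw', 'bgdafoo', 'wxap', 'rgce', 'eejloda', 'jdumnw', 'rozzzwuw', 'zxrw'
Word count: 8


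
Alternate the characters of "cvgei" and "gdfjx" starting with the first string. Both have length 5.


String 1: 'cvgei'
String 2: 'gdfjx'
Operation: alternate characters
Pairs: 'c'+'g', 'v'+'d', 'g'+'f', 'e'+'j', 'i'+'x'
Result: cgvdgfejix


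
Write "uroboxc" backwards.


Input string: 'uroboxc'
Operation: reverse character order
Original order: 'u' -> 'r' -> 'o' -> 'b' -> 'o' -> 'x' -> 'c'
Reversed order: 'c' -> 'x' -> 'o' -> 'b' -> 'o' -> 'r' -> 'u'
Result: cxoboru


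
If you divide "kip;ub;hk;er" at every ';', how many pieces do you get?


Input string: 'kip;ub;hk;er'
Delimiter: ';'
Split result: 'kip', 'ub', 'hk', 'er'
Number of parts: 4


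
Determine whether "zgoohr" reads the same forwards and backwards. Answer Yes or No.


Input string: 'zgoohr'
Reversed: 'rhoogz'
Compare pairs: s[0]='z' vs s[5]='r' (mismatch), s[1]='g' vs s[4]='h' (mismatch), s[2]='o' vs s[3]='o' (match)
Palindrome: No


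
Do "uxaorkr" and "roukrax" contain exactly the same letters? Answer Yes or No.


String 1: 'uxaorkr' -> sorted: 'akorrux'
String 2: 'roukrax' -> sorted: 'akorrux'
Compare sorted forms: 'akorrux' == 'akorrux'
Anagram: Yes


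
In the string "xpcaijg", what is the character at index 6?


Input string: 'xpcaijg'
Operation: get character at index 6
Index mapping: s[0]='x', s[1]='p', s[2]='c', s[3]='a', s[4]='i', s[5]='j', s[6]='g'
Result: 'g'


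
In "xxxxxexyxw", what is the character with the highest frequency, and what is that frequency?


Input: 'xxxxxexyxw'
Operation: tally each character
Counts: 'e':1, 'w':1, 'x':7, 'y':1
Maximum: 'x' appears 7 times


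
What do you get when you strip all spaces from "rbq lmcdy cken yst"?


Input string: 'rbq lmcdy cken yst'
Operation: remove all spaces
Words: 'rbq', 'lmcdy', 'cken', 'yst'
Join without spaces: rbqlmcdyckenyst


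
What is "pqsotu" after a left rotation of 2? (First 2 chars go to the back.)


Input: 'pqsotu', shift = 2
Operation: split at index 2 and swap parts
Front part s[0:2] = 'pq'
Back part s[2:] = 'sotu'
Rotated = back + front = 'sotu' + 'pq'
Result: sotupq


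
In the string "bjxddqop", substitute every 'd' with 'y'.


Input string: 'bjxddqop'
Operation: replace 'd' with 'y'
Positions of 'd': 3, 4
After replacement: bjxyyqop


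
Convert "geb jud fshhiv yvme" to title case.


Input string: 'geb jud fshhiv yvme'
Operation: capitalize first letter of each word
Word transformations: 'geb'->'Geb', 'jud'->'Jud', 'fshhiv'->'Fshhiv', 'yvme'->'Yvme'
Result: Geb Jud Fshhiv Yvme


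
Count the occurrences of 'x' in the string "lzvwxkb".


Input string: 'lzvwxkb'
Target character: 'x'
Scan each position: s[4]='x'
Matches found at indices: 4
Total: 1


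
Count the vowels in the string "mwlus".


Input string: 'mwlus'
Operation: count vowels (a, e, i, o, u)
Scan: s[0]='m', s[1]='w', s[2]='l', s[3]='u' (vowel), s[4]='s'
Vowels found: 1
Result: 1


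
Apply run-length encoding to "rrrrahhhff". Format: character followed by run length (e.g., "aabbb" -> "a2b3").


Input: 'rrrrahhhff'
Operation: identify consecutive runs
Runs: 'rrrr' -> r4, 'a' -> a1, 'hhh' -> h3, 'ff' -> f2
Encoded: r4a1h3f2


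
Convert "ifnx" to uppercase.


Input string: 'ifnx'
Operation: convert each letter to uppercase
Mapping: 'i'->'I', 'f'->'F', 'n'->'N', 'x'->'X'
Result: IFNX


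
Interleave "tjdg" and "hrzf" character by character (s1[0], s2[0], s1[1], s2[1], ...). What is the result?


String 1: 'tjdg'
String 2: 'hrzf'
Operation: alternate characters
Pairs: 't'+'h', 'j'+'r', 'd'+'z', 'g'+'f'
Result: thjrdzgf


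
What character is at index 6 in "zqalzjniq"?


Input string: 'zqalzjniq'
Operation: get character at index 6
Index mapping: s[0]='z', s[1]='q', s[2]='a', s[3]='l', s[4]='z', s[5]='j', s[6]='n'
Result: 'n'


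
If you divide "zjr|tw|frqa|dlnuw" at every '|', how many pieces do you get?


Input string: 'zjr|tw|frqa|dlnuw'
Delimiter: '|'
Split result: 'zjr', 'tw', 'frqa', 'dlnuw'
Number of parts: 4


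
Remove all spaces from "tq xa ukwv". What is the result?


Input string: 'tq xa ukwv'
Operation: remove all spaces
Words: 'tq', 'xa', 'ukwv'
Join without spaces: tqxaukwv


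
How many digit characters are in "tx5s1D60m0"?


Input string: 'tx5s1D60m0'
Operation: count digit characters (0-9)
Scan: 't', 'x', '5'(digit), 's', '1'(digit), 'D', '6'(digit), '0'(digit), 'm', '0'(digit)
Digits found: 5
Result: 5


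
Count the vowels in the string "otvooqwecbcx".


Input string: 'otvooqwecbcx'
Operation: count vowels (a, e, i, o, u)
Scan: s[0]='o' (vowel), s[1]='t', s[2]='v', s[3]='o' (vowel), s[4]='o' (vowel), s[5]='q', s[6]='w', s[7]='e' (vowel), s[8]='c', s[9]='b', s[10]='c', s[11]='x'
Vowels found: 4
Result: 4


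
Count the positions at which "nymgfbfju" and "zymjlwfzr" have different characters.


String 1: 'nymgfbfju'
String 2: 'zymjlwfzr'
Compare each position: pos 0: 'n'!='z', pos 1: 'y'=='y', pos 2: 'm'=='m', pos 3: 'g'!='j', pos 4: 'f'!='l', pos 5: 'b'!='w', pos 6: 'f'=='f', pos 7: 'j'!='z', pos 8: 'u'!='r'
Differing positions: 6
Hamming distance: 6


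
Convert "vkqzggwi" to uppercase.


Input string: 'vkqzggwi'
Operation: convert each letter to uppercase
Mapping: 'v'->'V', 'k'->'K', 'q'->'Q', 'z'->'Z', 'g'->'G', 'g'->'G', 'w'->'W', 'i'->'I'
Result: VKQZGGWI


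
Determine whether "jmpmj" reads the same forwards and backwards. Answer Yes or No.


Input string: 'jmpmj'
Reversed: 'jmpmj'
Compare pairs: s[0]='j' vs s[4]='j' (match), s[1]='m' vs s[3]='m' (match)
Palindrome: Yes


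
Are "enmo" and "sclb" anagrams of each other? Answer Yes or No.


String 1: 'enmo' -> sorted: 'emno'
String 2: 'sclb' -> sorted: 'bcls'
Compare sorted forms: 'emno' != 'bcls'
Anagram: No


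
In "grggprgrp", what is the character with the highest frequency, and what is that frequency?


Input: 'grggprgrp'
Operation: tally each character
Counts: 'g':4, 'p':2, 'r':3
Maximum: 'g' appears 4 times


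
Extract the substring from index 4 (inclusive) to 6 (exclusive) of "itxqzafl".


Input string: 'itxqzafl'
Operation: slice [4:6]
Extract characters: s[4]='z', s[5]='a'
Result: za


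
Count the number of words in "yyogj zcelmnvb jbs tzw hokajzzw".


Input string: 'yyogj zcelmnvb jbs tzw hokajzzw'
Operation: split by spaces
Words found: 'yyogj', 'zcelmnvb', 'jbs', 'tzw', 'hokajzzw'
Word count: 5


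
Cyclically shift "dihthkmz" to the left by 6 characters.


Input: 'dihthkmz', shift = 6
Operation: split at index 6 and swap parts
Front part s[0:6] = 'dihthk'
Back part s[6:] = 'mz'
Rotated = back + front = 'mz' + 'dihthk'
Result: mzdihthk


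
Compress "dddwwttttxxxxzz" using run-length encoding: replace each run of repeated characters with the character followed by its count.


Input: 'dddwwttttxxxxzz'
Operation: identify consecutive runs
Runs: 'ddd' -> d3, 'ww' -> w2, 'tttt' -> t4, 'xxxx' -> x4, 'zz' -> z2
Encoded: d3w2t4x4z2


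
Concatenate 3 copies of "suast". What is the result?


Input string: 'suast'
Operation: repeat 3 times
Concatenation: 'suast' + 'suast' + 'suast'
Result: suastsuastsuast


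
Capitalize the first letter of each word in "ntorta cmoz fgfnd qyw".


Input string: 'ntorta cmoz fgfnd qyw'
Operation: capitalize first letter of each word
Word transformations: 'ntorta'->'Ntorta', 'cmoz'->'Cmoz', 'fgfnd'->'Fgfnd', 'qyw'->'Qyw'
Result: Ntorta Cmoz Fgfnd Qyw


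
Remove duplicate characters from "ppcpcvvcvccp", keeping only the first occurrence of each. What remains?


Input: 'ppcpcvvcvccp'
Operation: keep first occurrence of each character
Scan: s[0]='p' new -> keep; s[1]='p' seen -> skip; s[2]='c' new -> keep; s[3]='p' seen -> skip; s[4]='c' seen -> skip; s[5]='v' new -> keep; s[6]='v' seen -> skip; s[7]='c' seen -> skip; s[8]='v' seen -> skip; s[9]='c' seen -> skip; s[10]='c' seen -> skip; s[11]='p' seen -> skip
Result: pcv
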